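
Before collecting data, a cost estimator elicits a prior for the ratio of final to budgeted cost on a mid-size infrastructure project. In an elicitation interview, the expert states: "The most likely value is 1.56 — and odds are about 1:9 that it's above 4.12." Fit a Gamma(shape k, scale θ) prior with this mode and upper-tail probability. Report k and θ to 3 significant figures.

k ≈ 3.03, θ ≈ 0.768

Gamma(k,θ) with k>1 has mode (k−1)θ, so θ = 1.56/(k−1).
Need P(X < 4.12) = 0.9 with θ tied to k this way. Start at k = 2, θ = 1.56: P(X<4.12) ≈ 0.740.
Too low — raise k to concentrate. Iterating converges to k ≈ 3.03.
Then θ = 1.56/(3.03−1) ≈ 0.768.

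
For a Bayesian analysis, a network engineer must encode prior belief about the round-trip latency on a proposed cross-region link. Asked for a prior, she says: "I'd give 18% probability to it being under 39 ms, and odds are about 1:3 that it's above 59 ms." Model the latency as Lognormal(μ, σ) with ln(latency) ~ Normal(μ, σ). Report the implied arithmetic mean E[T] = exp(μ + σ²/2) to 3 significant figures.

E[T] ≈ 51.2 ms

If T ~ Lognormal(μ,σ) then ln T ~ Normal(μ,σ), so the p-quantile of ln T is μ + z_p·σ.
ln(39) = 3.664 and ln(59) = 4.078; z_{0.18} = -0.9154, z_{0.75} = 0.6745.
σ = (4.078 − 3.664)/(0.6745 − (-0.9154)) = 0.260.
μ = 3.664 − (-0.9154)·0.260 = 3.902.
E[T] = exp(μ + σ²/2) = exp(3.902 + 0.0339) = 51.2 ms.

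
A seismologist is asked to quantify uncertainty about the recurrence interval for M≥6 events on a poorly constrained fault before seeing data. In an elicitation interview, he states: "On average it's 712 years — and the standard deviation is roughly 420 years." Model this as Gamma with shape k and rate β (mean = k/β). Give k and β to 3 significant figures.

k ≈ 2.87, β ≈ 0.00404

For Gamma(k, rate β): mean = k/β, variance = k/β², so CV = 1/√k.
CV = SD/mean = 420/712 = 0.5899, hence k = 1/CV² = 2.87.
Then β = k/mean = 2.87/712 = 0.00404.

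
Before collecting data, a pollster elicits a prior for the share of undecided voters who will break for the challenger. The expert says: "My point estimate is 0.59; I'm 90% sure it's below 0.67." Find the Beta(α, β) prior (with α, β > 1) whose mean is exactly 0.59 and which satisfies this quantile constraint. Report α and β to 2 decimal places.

α ≈ 35.82, β ≈ 24.89

With mean 0.59 fixed, write α = 0.59s, β = 0.41s where s = α+β.
Need P(θ < 0.67) = 0.9 under Beta(0.59s, 0.41s). Normal approximation: (q−m)/√(m(1−m)/s) ≈ z_{0.9} = 1.28, so s ≈ 0.59·0.41·(1.28)²/(0.67−0.59)² = 62.1.
At s = 62.1: P(θ<0.67) ≈ 0.903. Adjusting to match 0.9 gives s ≈ 60.71.
So α = 0.59·60.71 ≈ 35.82, β = 0.41·60.71 ≈ 24.89.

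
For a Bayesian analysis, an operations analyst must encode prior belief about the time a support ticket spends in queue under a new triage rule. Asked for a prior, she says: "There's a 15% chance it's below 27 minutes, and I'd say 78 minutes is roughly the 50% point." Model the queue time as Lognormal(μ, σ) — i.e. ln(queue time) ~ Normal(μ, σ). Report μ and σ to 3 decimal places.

μ ≈ 4.357, σ ≈ 1.024

If T ~ Lognormal(μ,σ) then ln T ~ Normal(μ,σ), so the p-quantile of ln T is μ + z_p·σ.
ln(27) = 3.296 and ln(78) = 4.357; z_{0.15} = -1.036, z_{0.5} = 0.
σ = (4.357 − 3.296)/(0 − (-1.036)) = 1.024.
μ = 3.296 − (-1.036)·1.024 = 4.357.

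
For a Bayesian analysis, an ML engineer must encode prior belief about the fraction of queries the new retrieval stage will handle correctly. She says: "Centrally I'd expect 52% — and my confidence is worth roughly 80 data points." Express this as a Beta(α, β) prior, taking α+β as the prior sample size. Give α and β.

α = 41.6, β = 38.4

Under the effective-sample-size interpretation, Beta(α, β) has prior mean α/(α+β) and prior sample size α+β.
So α+β = 80 and α/(α+β) = 0.52, giving α = 0.52·80 = 41.6 and β = 80 − 41.6 = 38.4.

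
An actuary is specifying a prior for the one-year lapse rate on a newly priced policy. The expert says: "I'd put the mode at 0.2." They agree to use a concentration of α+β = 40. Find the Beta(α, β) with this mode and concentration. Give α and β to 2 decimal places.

α = 8.60, β = 31.40

For α,β > 1 the Beta mode is (α−1)/(α+β−2). With α+β = 40, the mode is (α−1)/38.
Set (α−1)/38 = 0.2 → α = 1 + 0.2·38 = 8.60.
β = 40 − α = 31.40.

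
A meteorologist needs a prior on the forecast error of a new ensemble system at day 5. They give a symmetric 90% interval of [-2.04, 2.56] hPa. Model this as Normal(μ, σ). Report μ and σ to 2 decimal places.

A symmetric 90% interval runs μ ± z·σ with z = 1.645.
Half-width = 2.3, so σ = 2.3/1.645 = 1.40.
μ is the interval midpoint, 0.26.

μ = 0.26, σ = 1.40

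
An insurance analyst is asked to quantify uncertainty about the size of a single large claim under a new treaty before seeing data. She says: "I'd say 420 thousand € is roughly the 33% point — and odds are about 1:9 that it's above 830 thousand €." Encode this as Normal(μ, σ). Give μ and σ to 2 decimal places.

μ = 524.77, σ = 238.17

For Normal(μ,σ), the p-quantile is μ + z_p·σ. Here z_{0.33} = -0.4399, z_{0.9} = 1.282.
So 420 = μ − 0.4399σ and 830 = μ + 1.282σ.
Subtracting: σ = (830 − 420)/(1.282 − (-0.4399)) = 238.17.
Then μ = 420 − (-0.4399)·238.17 = 524.77.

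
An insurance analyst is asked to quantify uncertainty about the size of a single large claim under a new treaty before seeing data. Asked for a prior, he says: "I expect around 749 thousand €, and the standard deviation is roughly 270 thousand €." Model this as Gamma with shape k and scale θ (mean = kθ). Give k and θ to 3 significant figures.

k ≈ 7.7, θ ≈ 97.3

For Gamma(k, scale θ): mean = kθ, variance = kθ², so CV = 1/√k.
CV = SD/mean = 270/749 = 0.3605, hence k = 1/CV² = 7.7.
Then θ = mean/k = 749/7.7 = 97.3.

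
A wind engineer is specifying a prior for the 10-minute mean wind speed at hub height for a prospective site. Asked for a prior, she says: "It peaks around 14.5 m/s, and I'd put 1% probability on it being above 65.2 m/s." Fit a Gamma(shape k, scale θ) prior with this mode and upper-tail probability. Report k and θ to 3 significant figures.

Gamma(k,θ) with k>1 has mode (k−1)θ, so θ = 14.5/(k−1).
Need P(X < 65.2) = 0.99 with θ tied to k this way. Start at k = 2, θ = 14.5: P(X<65.2) ≈ 0.939.
Too low — raise k to concentrate. Iterating converges to k ≈ 2.79.
Then θ = 14.5/(2.79−1) ≈ 8.1.

k ≈ 2.79, θ ≈ 8.1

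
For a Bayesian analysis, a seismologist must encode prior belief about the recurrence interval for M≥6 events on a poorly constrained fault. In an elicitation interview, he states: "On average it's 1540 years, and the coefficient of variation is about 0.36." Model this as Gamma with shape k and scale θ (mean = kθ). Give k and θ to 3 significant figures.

For Gamma(k, scale θ): mean = kθ, variance = kθ², so CV = 1/√k.
CV = 0.36, hence k = 1/CV² = 7.72.
Then θ = mean/k = 1540/7.72 = 200.

k ≈ 7.72, θ ≈ 200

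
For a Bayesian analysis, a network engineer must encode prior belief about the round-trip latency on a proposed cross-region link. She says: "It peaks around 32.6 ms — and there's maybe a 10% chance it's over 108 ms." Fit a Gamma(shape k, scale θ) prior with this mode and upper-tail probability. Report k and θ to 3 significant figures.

k ≈ 2.31, θ ≈ 24.8

Gamma(k,θ) with k>1 has mode (k−1)θ, so θ = 32.6/(k−1).
Need P(X < 108) = 0.9 with θ tied to k this way. Start at k = 2, θ = 32.6: P(X<108) ≈ 0.843.
Too low — raise k to concentrate. Iterating converges to k ≈ 2.31.
Then θ = 32.6/(2.31−1) ≈ 24.8.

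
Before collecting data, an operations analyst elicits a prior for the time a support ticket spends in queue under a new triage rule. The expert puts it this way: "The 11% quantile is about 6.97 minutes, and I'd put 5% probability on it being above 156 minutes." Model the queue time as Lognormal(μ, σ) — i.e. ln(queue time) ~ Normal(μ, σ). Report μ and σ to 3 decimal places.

μ ≈ 3.269, σ ≈ 1.082

If T ~ Lognormal(μ,σ) then ln T ~ Normal(μ,σ), so the p-quantile of ln T is μ + z_p·σ.
ln(6.97) = 1.942 and ln(156) = 5.05; z_{0.11} = -1.227, z_{0.95} = 1.645.
σ = (5.05 − 1.942)/(1.645 − (-1.227)) = 1.082.
μ = 1.942 − (-1.227)·1.082 = 3.269.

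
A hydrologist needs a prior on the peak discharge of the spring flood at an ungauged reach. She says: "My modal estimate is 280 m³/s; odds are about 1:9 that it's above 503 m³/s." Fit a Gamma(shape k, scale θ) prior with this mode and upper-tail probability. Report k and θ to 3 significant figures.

Gamma(k,θ) with k>1 has mode (k−1)θ, so θ = 280/(k−1).
Need P(X < 503) = 0.9 with θ tied to k this way. Start at k = 2, θ = 280: P(X<503) ≈ 0.536.
Too low — raise k to concentrate. Iterating converges to k ≈ 6.55.
Then θ = 280/(6.55−1) ≈ 50.5.

k ≈ 6.55, θ ≈ 50.5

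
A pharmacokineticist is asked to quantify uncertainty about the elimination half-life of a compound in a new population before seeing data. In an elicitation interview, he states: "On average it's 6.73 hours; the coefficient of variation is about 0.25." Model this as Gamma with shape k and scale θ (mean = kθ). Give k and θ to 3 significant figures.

k ≈ 16, θ ≈ 0.421

For Gamma(k, scale θ): mean = kθ, variance = kθ², so CV = 1/√k.
CV = 0.25, hence k = 1/CV² = 16.
Then θ = mean/k = 6.73/16 = 0.421.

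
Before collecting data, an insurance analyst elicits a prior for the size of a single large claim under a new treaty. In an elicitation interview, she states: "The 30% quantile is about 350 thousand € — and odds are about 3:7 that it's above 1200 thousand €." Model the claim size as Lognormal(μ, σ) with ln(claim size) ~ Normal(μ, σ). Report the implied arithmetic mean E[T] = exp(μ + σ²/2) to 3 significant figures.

If T ~ Lognormal(μ,σ) then ln T ~ Normal(μ,σ), so the p-quantile of ln T is μ + z_p·σ.
ln(350) = 5.858 and ln(1200) = 7.09; z_{0.3} = -0.5244, z_{0.7} = 0.5244.
σ = (7.09 − 5.858)/(0.5244 − (-0.5244)) = 1.175.
μ = 5.858 − (-0.5244)·1.175 = 6.474.
E[T] = exp(μ + σ²/2) = exp(6.474 + 0.6901) = 1290 thousand €.

E[T] ≈ 1290 thousand €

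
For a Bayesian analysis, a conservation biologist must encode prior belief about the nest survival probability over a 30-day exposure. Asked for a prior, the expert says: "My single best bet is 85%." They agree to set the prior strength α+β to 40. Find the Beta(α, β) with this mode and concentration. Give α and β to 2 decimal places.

For α,β > 1 the Beta mode is (α−1)/(α+β−2). With α+β = 40, the mode is (α−1)/38.
Set (α−1)/38 = 0.85 → α = 1 + 0.85·38 = 33.30.
β = 40 − α = 6.70.

α = 33.30, β = 6.70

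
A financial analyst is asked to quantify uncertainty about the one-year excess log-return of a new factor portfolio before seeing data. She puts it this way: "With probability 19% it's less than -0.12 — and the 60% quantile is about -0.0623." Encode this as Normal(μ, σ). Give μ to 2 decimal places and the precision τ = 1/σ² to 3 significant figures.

For Normal(μ,σ), the p-quantile is μ + z_p·σ. Here z_{0.19} = -0.8779, z_{0.6} = 0.2533.
So -0.12 = μ − 0.8779σ and -0.0623 = μ + 0.2533σ.
Subtracting: σ = (-0.0623 − -0.12)/(0.2533 − (-0.8779)) = 0.05.
Then μ = -0.12 − (-0.8779)·0.05 = -0.08.
Precision τ = 1/σ² = 1/0.05101² = 384.

μ = -0.08, τ = 384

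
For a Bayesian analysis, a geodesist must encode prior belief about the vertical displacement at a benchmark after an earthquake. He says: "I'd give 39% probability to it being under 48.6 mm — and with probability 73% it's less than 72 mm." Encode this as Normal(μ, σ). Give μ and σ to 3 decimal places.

μ = 55.926, σ = 26.229

The p-quantile of Normal(μ,σ) is μ + z_p·σ, with z_{0.39} = -0.2793 and z_{0.73} = 0.6128.
Eliminate σ: μ = (z₂·x₁ − z₁·x₂)/(z₂ − z₁) = (0.6128·48.6 − (-0.2793)·72)/0.8921 = 55.926.
Then σ = (x₂ − x₁)/(z₂ − z₁) = (72 − 48.6)/0.8921 = 26.229.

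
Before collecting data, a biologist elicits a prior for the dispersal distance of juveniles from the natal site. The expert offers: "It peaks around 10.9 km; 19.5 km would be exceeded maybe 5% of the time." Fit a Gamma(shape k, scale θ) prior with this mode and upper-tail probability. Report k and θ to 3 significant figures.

Gamma(k,θ) with k>1 has mode (k−1)θ, so θ = 10.9/(k−1).
Need P(X < 19.5) = 0.95 with θ tied to k this way. Start at k = 2, θ = 10.9: P(X<19.5) ≈ 0.534.
Too low — raise k to concentrate. Iterating converges to k ≈ 9.24.
Then θ = 10.9/(9.24−1) ≈ 1.32.

k ≈ 9.24, θ ≈ 1.32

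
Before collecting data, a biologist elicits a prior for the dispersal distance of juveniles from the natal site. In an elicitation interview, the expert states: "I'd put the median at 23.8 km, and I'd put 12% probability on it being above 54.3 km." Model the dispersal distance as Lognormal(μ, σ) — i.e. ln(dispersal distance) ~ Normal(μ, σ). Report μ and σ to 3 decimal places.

μ ≈ 3.170, σ ≈ 0.702

If T ~ Lognormal(μ,σ) then ln T ~ Normal(μ,σ), so the p-quantile of ln T is μ + z_p·σ.
ln(23.8) = 3.17 and ln(54.3) = 3.995; z_{0.5} = 0, z_{0.88} = 1.175.
σ = (3.995 − 3.17)/(1.175 − (0)) = 0.702.
μ = 3.17 − (0)·0.702 = 3.170.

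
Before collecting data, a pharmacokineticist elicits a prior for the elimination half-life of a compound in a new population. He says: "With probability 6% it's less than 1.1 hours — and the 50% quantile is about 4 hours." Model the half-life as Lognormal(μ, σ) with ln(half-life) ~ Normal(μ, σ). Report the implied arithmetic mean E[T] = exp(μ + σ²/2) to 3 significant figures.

E[T] ≈ 5.65 hours

If T ~ Lognormal(μ,σ) then ln T ~ Normal(μ,σ), so the p-quantile of ln T is μ + z_p·σ.
ln(1.1) = 0.09531 and ln(4) = 1.386; z_{0.06} = -1.555, z_{0.5} = 0.
σ = (1.386 − 0.09531)/(0 − (-1.555)) = 0.830.
μ = 0.09531 − (-1.555)·0.830 = 1.386.
E[T] = exp(μ + σ²/2) = exp(1.386 + 0.3447) = 5.65 hours.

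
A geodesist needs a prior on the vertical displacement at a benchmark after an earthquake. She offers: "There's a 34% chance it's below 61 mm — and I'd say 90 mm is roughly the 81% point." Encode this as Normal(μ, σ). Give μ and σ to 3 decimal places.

μ = 70.270, σ = 22.474

For Normal(μ,σ), the p-quantile is μ + z_p·σ. Here z_{0.34} = -0.4125, z_{0.81} = 0.8779.
So 61 = μ − 0.4125σ and 90 = μ + 0.8779σ.
Subtracting: σ = (90 − 61)/(0.8779 − (-0.4125)) = 22.474.
Then μ = 61 − (-0.4125)·22.474 = 70.270.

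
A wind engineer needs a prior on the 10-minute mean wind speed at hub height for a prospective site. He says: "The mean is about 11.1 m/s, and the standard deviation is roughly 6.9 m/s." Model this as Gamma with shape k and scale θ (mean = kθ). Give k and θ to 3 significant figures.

k ≈ 2.59, θ ≈ 4.29

For Gamma(k, scale θ): mean = kθ, variance = kθ², so CV = 1/√k.
CV = SD/mean = 6.9/11.1 = 0.6216, hence k = 1/CV² = 2.59.
Then θ = mean/k = 11.1/2.59 = 4.29.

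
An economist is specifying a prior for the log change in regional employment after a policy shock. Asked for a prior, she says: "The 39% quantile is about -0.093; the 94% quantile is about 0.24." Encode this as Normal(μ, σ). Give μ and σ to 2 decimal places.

The p-quantile of Normal(μ,σ) is μ + z_p·σ, with z_{0.39} = -0.2793 and z_{0.94} = 1.555.
Eliminate σ: μ = (z₂·x₁ − z₁·x₂)/(z₂ − z₁) = (1.555·-0.093 − (-0.2793)·0.24)/1.834 = -0.04.
Then σ = (x₂ − x₁)/(z₂ − z₁) = (0.24 − -0.093)/1.834 = 0.18.

μ = -0.04, σ = 0.18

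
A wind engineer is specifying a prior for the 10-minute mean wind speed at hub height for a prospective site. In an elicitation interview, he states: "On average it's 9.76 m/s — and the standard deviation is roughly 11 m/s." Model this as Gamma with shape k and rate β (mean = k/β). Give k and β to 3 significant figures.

k ≈ 0.787, β ≈ 0.0807

For Gamma(k, rate β): mean = k/β, variance = k/β², so CV = 1/√k.
CV = SD/mean = 11/9.76 = 1.127, hence k = 1/CV² = 0.787.
Then β = k/mean = 0.787/9.76 = 0.0807.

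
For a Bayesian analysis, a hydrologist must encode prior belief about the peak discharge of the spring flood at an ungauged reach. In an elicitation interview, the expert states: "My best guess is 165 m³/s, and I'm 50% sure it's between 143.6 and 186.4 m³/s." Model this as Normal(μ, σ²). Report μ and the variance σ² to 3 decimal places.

A symmetric 50% interval runs μ ± z·σ with z = 0.6745.
Half-width = 21.4, so σ = 21.4/0.6745 = 31.7277 and σ² = 1006.646.
μ is the stated best guess, 165.000.

μ = 165.000, σ² = 1006.646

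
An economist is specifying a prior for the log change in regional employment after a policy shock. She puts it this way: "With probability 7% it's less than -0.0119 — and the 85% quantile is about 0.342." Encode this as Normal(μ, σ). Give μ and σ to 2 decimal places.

μ = 0.20, σ = 0.14

The p-quantile of Normal(μ,σ) is μ + z_p·σ, with z_{0.07} = -1.476 and z_{0.85} = 1.036.
Eliminate σ: μ = (z₂·x₁ − z₁·x₂)/(z₂ − z₁) = (1.036·-0.0119 − (-1.476)·0.342)/2.512 = 0.20.
Then σ = (x₂ − x₁)/(z₂ − z₁) = (0.342 − -0.0119)/2.512 = 0.14.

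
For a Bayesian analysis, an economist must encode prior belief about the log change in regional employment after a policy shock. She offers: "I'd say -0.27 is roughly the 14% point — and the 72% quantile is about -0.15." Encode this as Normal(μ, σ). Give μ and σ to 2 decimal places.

For Normal(μ,σ), the p-quantile is μ + z_p·σ. Here z_{0.14} = -1.08, z_{0.72} = 0.5828.
So -0.27 = μ − 1.08σ and -0.15 = μ + 0.5828σ.
Subtracting: σ = (-0.15 − -0.27)/(0.5828 − (-1.08)) = 0.07.
Then μ = -0.27 − (-1.08)·0.07 = -0.19.

μ = -0.19, σ = 0.07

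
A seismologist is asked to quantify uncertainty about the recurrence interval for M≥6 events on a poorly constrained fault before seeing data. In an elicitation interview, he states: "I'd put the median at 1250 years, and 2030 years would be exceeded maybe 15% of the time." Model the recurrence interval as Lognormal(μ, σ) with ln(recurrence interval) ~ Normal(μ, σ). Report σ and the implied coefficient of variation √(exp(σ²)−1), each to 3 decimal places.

If T ~ Lognormal(μ,σ) then ln T ~ Normal(μ,σ), so the p-quantile of ln T is μ + z_p·σ.
ln(1250) = 7.131 and ln(2030) = 7.616; z_{0.5} = 0, z_{0.85} = 1.036.
σ = (7.616 − 7.131)/(1.036 − (0)) = 0.468.
μ = 7.131 − (0)·0.468 = 7.131.
CV = √(exp(σ²)−1) = √(exp(0.2189)−1) = 0.495.

σ ≈ 0.468, CV ≈ 0.495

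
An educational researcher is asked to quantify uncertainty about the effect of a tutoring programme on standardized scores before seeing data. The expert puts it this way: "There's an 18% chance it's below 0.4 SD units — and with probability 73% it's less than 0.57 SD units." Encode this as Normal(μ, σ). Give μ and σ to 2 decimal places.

μ = 0.50, σ = 0.11

For Normal(μ,σ), the p-quantile is μ + z_p·σ. Here z_{0.18} = -0.9154, z_{0.73} = 0.6128.
So 0.4 = μ − 0.9154σ and 0.57 = μ + 0.6128σ.
Subtracting: σ = (0.57 − 0.4)/(0.6128 − (-0.9154)) = 0.11.
Then μ = 0.4 − (-0.9154)·0.11 = 0.50.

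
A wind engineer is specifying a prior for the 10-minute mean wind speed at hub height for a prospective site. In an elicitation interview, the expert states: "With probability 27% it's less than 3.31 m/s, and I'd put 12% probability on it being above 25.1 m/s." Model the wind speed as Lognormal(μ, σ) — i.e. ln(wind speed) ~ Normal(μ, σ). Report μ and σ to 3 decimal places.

If T ~ Lognormal(μ,σ) then ln T ~ Normal(μ,σ), so the p-quantile of ln T is μ + z_p·σ.
ln(3.31) = 1.197 and ln(25.1) = 3.223; z_{0.27} = -0.6128, z_{0.88} = 1.175.
σ = (3.223 − 1.197)/(1.175 − (-0.6128)) = 1.133.
μ = 1.197 − (-0.6128)·1.133 = 1.891.

μ ≈ 1.891, σ ≈ 1.133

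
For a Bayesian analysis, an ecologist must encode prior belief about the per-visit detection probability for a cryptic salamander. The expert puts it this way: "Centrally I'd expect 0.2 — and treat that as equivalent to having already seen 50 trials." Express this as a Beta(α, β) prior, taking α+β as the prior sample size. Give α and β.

Under the effective-sample-size interpretation, Beta(α, β) has prior mean α/(α+β) and prior sample size α+β.
So α+β = 50 and α/(α+β) = 0.2, giving α = 0.2·50 = 10 and β = 50 − 10 = 40.

α = 10, β = 40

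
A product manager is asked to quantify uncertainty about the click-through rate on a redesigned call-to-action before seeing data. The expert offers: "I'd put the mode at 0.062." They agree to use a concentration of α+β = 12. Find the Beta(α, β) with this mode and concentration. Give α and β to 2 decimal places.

α = 1.62, β = 10.38

For α,β > 1 the Beta mode is (α−1)/(α+β−2). With α+β = 12, the mode is (α−1)/10.
Set (α−1)/10 = 0.062 → α = 1 + 0.062·10 = 1.62.
β = 12 − α = 10.38.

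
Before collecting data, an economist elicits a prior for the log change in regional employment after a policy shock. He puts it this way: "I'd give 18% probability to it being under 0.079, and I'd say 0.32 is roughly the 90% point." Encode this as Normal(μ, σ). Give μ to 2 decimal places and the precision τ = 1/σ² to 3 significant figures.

μ = 0.18, τ = 83.1

For Normal(μ,σ), the p-quantile is μ + z_p·σ. Here z_{0.18} = -0.9154, z_{0.9} = 1.282.
So 0.079 = μ − 0.9154σ and 0.32 = μ + 1.282σ.
Subtracting: σ = (0.32 − 0.079)/(1.282 − (-0.9154)) = 0.11.
Then μ = 0.079 − (-0.9154)·0.11 = 0.18.
Precision τ = 1/σ² = 1/0.1097² = 83.1.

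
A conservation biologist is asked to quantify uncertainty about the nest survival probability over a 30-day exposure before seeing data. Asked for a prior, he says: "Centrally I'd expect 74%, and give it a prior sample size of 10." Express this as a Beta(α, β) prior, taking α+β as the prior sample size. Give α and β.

Under the effective-sample-size interpretation, Beta(α, β) has prior mean α/(α+β) and prior sample size α+β.
So α+β = 10 and α/(α+β) = 0.74, giving α = 0.74·10 = 7.4 and β = 10 − 7.4 = 2.6.

α = 7.4, β = 2.6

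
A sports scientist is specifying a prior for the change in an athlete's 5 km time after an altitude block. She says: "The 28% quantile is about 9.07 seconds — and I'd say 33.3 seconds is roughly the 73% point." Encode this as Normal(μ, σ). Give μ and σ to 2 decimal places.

μ = 20.88, σ = 20.27

The p-quantile of Normal(μ,σ) is μ + z_p·σ, with z_{0.28} = -0.5828 and z_{0.73} = 0.6128.
Eliminate σ: μ = (z₂·x₁ − z₁·x₂)/(z₂ − z₁) = (0.6128·9.07 − (-0.5828)·33.3)/1.196 = 20.88.
Then σ = (x₂ − x₁)/(z₂ − z₁) = (33.3 − 9.07)/1.196 = 20.27.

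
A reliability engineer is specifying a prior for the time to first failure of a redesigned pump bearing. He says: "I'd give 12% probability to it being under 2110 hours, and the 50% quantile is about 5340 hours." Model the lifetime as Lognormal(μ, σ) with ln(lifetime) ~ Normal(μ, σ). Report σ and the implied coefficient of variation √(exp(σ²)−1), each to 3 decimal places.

σ ≈ 0.790, CV ≈ 0.931

If T ~ Lognormal(μ,σ) then ln T ~ Normal(μ,σ), so the p-quantile of ln T is μ + z_p·σ.
ln(2110) = 7.654 and ln(5340) = 8.583; z_{0.12} = -1.175, z_{0.5} = 0.
σ = (8.583 − 7.654)/(0 − (-1.175)) = 0.790.
μ = 7.654 − (-1.175)·0.790 = 8.583.
CV = √(exp(σ²)−1) = √(exp(0.6245)−1) = 0.931.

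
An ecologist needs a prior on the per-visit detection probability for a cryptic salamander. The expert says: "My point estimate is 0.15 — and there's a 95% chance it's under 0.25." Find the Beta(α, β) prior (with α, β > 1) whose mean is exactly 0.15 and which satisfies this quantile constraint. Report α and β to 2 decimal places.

α ≈ 6.10, β ≈ 34.55

With mean 0.15 fixed, write α = 0.15s, β = 0.85s where s = α+β.
Need P(θ < 0.25) = 0.95 under Beta(0.15s, 0.85s). Normal approximation: (q−m)/√(m(1−m)/s) ≈ z_{0.95} = 1.64, so s ≈ 0.15·0.85·(1.64)²/(0.25−0.15)² = 34.5.
At s = 34.5: P(θ<0.25) ≈ 0.937. Adjusting to match 0.95 gives s ≈ 40.65.
So α = 0.15·40.65 ≈ 6.10, β = 0.85·40.65 ≈ 34.55.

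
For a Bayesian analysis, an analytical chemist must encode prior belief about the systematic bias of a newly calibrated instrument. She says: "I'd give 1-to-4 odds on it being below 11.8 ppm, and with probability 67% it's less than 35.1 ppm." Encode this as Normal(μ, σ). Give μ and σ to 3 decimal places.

μ = 27.102, σ = 18.181

The p-quantile of Normal(μ,σ) is μ + z_p·σ, with z_{0.2} = -0.8416 and z_{0.67} = 0.4399.
Eliminate σ: μ = (z₂·x₁ − z₁·x₂)/(z₂ − z₁) = (0.4399·11.8 − (-0.8416)·35.1)/1.282 = 27.102.
Then σ = (x₂ − x₁)/(z₂ − z₁) = (35.1 − 11.8)/1.282 = 18.181.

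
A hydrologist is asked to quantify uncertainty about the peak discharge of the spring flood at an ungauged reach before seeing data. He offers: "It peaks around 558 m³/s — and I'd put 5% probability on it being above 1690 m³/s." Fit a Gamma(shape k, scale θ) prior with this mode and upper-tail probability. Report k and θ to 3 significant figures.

Gamma(k,θ) with k>1 has mode (k−1)θ, so θ = 558/(k−1).
Need P(X < 1690) = 0.95 with θ tied to k this way. Start at k = 2, θ = 558: P(X<1690) ≈ 0.805.
Too low — raise k to concentrate. Iterating converges to k ≈ 3.15.
Then θ = 558/(3.15−1) ≈ 259.

k ≈ 3.15, θ ≈ 259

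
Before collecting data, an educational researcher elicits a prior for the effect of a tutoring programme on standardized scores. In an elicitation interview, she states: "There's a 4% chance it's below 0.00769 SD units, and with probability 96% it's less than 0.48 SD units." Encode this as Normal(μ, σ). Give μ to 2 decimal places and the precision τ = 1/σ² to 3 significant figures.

The p-quantile of Normal(μ,σ) is μ + z_p·σ, with z_{0.04} = -1.751 and z_{0.96} = 1.751.
Eliminate σ: μ = (z₂·x₁ − z₁·x₂)/(z₂ − z₁) = (1.751·0.00769 − (-1.751)·0.48)/3.501 = 0.24.
Then σ = (x₂ − x₁)/(z₂ − z₁) = (0.48 − 0.00769)/3.501 = 0.13.
Precision τ = 1/σ² = 1/0.1349² = 55.

μ = 0.24, τ = 55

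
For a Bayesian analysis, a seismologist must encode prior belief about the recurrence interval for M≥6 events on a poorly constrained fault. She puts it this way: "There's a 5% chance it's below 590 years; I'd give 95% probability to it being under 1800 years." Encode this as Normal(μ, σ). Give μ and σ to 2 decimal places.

The p-quantile of Normal(μ,σ) is μ + z_p·σ, with z_{0.05} = -1.645 and z_{0.95} = 1.645.
Eliminate σ: μ = (z₂·x₁ − z₁·x₂)/(z₂ − z₁) = (1.645·590 − (-1.645)·1800)/3.29 = 1195.00.
Then σ = (x₂ − x₁)/(z₂ − z₁) = (1800 − 590)/3.29 = 367.81.

μ = 1195.00, σ = 367.81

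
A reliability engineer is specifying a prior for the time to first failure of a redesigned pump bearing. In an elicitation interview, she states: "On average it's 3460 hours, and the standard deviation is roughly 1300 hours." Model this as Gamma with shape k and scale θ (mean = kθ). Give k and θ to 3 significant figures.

k ≈ 7.08, θ ≈ 488

For Gamma(k, scale θ): mean = kθ, variance = kθ², so CV = 1/√k.
CV = SD/mean = 1300/3460 = 0.3757, hence k = 1/CV² = 7.08.
Then θ = mean/k = 3460/7.08 = 488.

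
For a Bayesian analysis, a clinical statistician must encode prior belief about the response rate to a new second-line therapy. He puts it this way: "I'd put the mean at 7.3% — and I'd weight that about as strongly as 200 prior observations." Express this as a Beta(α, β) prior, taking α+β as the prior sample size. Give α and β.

Under the effective-sample-size interpretation, Beta(α, β) has prior mean α/(α+β) and prior sample size α+β.
So α+β = 200 and α/(α+β) = 0.073, giving α = 0.073·200 = 14.6 and β = 200 − 14.6 = 185.4.

α = 14.6, β = 185.4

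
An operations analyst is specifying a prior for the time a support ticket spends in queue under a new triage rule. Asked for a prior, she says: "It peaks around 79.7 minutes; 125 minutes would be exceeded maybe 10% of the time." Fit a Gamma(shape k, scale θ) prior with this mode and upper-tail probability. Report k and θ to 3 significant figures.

k ≈ 10.2, θ ≈ 8.62

Gamma(k,θ) with k>1 has mode (k−1)θ, so θ = 79.7/(k−1).
Need P(X < 125) = 0.9 with θ tied to k this way. Start at k = 2, θ = 79.7: P(X<125) ≈ 0.465.
Too low — raise k to concentrate. Iterating converges to k ≈ 10.2.
Then θ = 79.7/(10.2−1) ≈ 8.62.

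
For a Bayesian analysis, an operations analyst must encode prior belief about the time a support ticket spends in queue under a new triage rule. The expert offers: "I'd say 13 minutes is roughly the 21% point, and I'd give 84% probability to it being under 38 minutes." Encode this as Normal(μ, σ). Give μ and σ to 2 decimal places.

μ = 24.19, σ = 13.88

The p-quantile of Normal(μ,σ) is μ + z_p·σ, with z_{0.21} = -0.8064 and z_{0.84} = 0.9945.
Eliminate σ: μ = (z₂·x₁ − z₁·x₂)/(z₂ − z₁) = (0.9945·13 − (-0.8064)·38)/1.801 = 24.19.
Then σ = (x₂ − x₁)/(z₂ − z₁) = (38 − 13)/1.801 = 13.88.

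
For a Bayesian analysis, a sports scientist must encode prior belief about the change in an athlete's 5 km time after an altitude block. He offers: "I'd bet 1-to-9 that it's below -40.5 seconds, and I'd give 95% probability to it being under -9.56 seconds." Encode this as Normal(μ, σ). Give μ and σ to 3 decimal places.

μ = -26.951, σ = 10.573

For Normal(μ,σ), the p-quantile is μ + z_p·σ. Here z_{0.1} = -1.282, z_{0.95} = 1.645.
So -40.5 = μ − 1.282σ and -9.56 = μ + 1.645σ.
Subtracting: σ = (-9.56 − -40.5)/(1.645 − (-1.282)) = 10.573.
Then μ = -40.5 − (-1.282)·10.573 = -26.951.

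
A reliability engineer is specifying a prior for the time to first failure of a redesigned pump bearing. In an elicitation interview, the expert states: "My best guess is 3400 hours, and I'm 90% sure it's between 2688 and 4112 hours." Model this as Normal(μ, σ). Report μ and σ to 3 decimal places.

μ = 3400.000, σ = 432.865

A symmetric 90% interval runs μ ± z·σ with z = 1.645.
Half-width = 712, so σ = 712/1.645 = 432.865.
μ is the stated best guess, 3400.000.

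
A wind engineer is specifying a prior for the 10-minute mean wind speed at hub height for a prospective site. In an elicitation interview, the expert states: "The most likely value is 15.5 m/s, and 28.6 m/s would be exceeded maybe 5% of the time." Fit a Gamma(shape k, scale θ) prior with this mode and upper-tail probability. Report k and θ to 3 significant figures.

Gamma(k,θ) with k>1 has mode (k−1)θ, so θ = 15.5/(k−1).
Need P(X < 28.6) = 0.95 with θ tied to k this way. Start at k = 2, θ = 15.5: P(X<28.6) ≈ 0.550.
Too low — raise k to concentrate. Iterating converges to k ≈ 8.42.
Then θ = 15.5/(8.42−1) ≈ 2.09.

k ≈ 8.42, θ ≈ 2.09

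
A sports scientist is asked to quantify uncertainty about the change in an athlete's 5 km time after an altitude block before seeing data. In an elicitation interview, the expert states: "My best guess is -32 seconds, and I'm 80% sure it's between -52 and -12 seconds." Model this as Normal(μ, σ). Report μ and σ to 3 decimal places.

A symmetric 80% interval runs μ ± z·σ with z = 1.282.
Half-width = 20, so σ = 20/1.282 = 15.606.
μ is the stated best guess, -32.000.

μ = -32.000, σ = 15.606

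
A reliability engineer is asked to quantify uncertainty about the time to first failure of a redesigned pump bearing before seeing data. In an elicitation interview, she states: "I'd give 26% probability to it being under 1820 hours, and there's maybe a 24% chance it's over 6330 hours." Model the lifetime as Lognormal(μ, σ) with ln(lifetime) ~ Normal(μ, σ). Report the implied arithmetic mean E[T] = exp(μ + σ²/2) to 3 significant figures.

E[T] ≈ 5050 hours

If T ~ Lognormal(μ,σ) then ln T ~ Normal(μ,σ), so the p-quantile of ln T is μ + z_p·σ.
ln(1820) = 7.507 and ln(6330) = 8.753; z_{0.26} = -0.6433, z_{0.76} = 0.7063.
σ = (8.753 − 7.507)/(0.7063 − (-0.6433)) = 0.924.
μ = 7.507 − (-0.6433)·0.924 = 8.101.
E[T] = exp(μ + σ²/2) = exp(8.101 + 0.4265) = 5050 hours.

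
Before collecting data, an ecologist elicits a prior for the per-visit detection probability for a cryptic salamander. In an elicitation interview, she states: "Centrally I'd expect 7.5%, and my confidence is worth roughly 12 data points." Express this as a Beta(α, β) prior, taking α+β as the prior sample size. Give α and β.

Under the effective-sample-size interpretation, Beta(α, β) has prior mean α/(α+β) and prior sample size α+β.
So α+β = 12 and α/(α+β) = 0.075, giving α = 0.075·12 = 0.9 and β = 12 − 0.9 = 11.1.

α = 0.9, β = 11.1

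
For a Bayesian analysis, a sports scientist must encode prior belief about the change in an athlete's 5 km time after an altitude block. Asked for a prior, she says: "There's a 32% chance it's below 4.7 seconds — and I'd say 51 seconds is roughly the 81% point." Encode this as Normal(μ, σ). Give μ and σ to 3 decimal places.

The p-quantile of Normal(μ,σ) is μ + z_p·σ, with z_{0.32} = -0.4677 and z_{0.81} = 0.8779.
Eliminate σ: μ = (z₂·x₁ − z₁·x₂)/(z₂ − z₁) = (0.8779·4.7 − (-0.4677)·51)/1.346 = 20.793.
Then σ = (x₂ − x₁)/(z₂ − z₁) = (51 − 4.7)/1.346 = 34.409.

μ = 20.793, σ = 34.409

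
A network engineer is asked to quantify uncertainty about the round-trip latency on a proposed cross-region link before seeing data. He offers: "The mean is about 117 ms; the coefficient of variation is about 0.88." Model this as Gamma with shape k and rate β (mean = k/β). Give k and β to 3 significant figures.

k ≈ 1.29, β ≈ 0.011

For Gamma(k, rate β): mean = k/β, variance = k/β², so CV = 1/√k.
CV = 0.88, hence k = 1/CV² = 1.29.
Then β = k/mean = 1.29/117 = 0.011.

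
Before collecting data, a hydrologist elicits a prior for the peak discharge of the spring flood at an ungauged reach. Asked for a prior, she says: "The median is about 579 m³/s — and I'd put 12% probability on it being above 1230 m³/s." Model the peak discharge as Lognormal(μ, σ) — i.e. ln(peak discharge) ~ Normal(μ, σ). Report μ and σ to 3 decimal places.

μ ≈ 6.361, σ ≈ 0.641

If T ~ Lognormal(μ,σ) then ln T ~ Normal(μ,σ), so the p-quantile of ln T is μ + z_p·σ.
ln(579) = 6.361 and ln(1230) = 7.115; z_{0.5} = 0, z_{0.88} = 1.175.
σ = (7.115 − 6.361)/(1.175 − (0)) = 0.641.
μ = 6.361 − (0)·0.641 = 6.361.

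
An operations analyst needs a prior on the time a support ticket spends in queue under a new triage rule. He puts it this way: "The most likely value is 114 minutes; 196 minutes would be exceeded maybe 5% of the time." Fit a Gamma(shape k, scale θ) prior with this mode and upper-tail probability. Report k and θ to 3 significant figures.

k ≈ 10.5, θ ≈ 12

Gamma(k,θ) with k>1 has mode (k−1)θ, so θ = 114/(k−1).
Need P(X < 196) = 0.95 with θ tied to k this way. Start at k = 2, θ = 114: P(X<196) ≈ 0.513.
Too low — raise k to concentrate. Iterating converges to k ≈ 10.5.
Then θ = 114/(10.5−1) ≈ 12.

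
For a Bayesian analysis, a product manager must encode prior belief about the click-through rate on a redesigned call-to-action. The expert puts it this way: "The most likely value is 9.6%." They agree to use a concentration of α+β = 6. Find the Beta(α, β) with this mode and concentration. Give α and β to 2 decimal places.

α = 1.38, β = 4.62

For α,β > 1 the Beta mode is (α−1)/(α+β−2). With α+β = 6, the mode is (α−1)/4.
Set (α−1)/4 = 0.096 → α = 1 + 0.096·4 = 1.38.
β = 6 − α = 4.62.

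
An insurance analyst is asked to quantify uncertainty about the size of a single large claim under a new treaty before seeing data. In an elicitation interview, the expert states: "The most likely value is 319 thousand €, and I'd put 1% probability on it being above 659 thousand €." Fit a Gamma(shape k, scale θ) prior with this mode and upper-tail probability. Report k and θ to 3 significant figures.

k ≈ 10.3, θ ≈ 34.4

Gamma(k,θ) with k>1 has mode (k−1)θ, so θ = 319/(k−1).
Need P(X < 659) = 0.99 with θ tied to k this way. Start at k = 2, θ = 319: P(X<659) ≈ 0.612.
Too low — raise k to concentrate. Iterating converges to k ≈ 10.3.
Then θ = 319/(10.3−1) ≈ 34.4.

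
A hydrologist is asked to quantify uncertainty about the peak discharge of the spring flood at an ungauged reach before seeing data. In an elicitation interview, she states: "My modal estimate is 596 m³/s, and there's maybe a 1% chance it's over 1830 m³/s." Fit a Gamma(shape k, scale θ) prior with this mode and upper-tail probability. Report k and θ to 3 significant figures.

k ≈ 4.56, θ ≈ 168

Gamma(k,θ) with k>1 has mode (k−1)θ, so θ = 596/(k−1).
Need P(X < 1830) = 0.99 with θ tied to k this way. Start at k = 2, θ = 596: P(X<1830) ≈ 0.811.
Too low — raise k to concentrate. Iterating converges to k ≈ 4.56.
Then θ = 596/(4.56−1) ≈ 168.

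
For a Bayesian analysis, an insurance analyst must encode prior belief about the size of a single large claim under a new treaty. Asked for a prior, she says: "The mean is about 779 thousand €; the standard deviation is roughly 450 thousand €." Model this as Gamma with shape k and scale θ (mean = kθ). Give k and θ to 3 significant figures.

k ≈ 3, θ ≈ 260

For Gamma(k, scale θ): mean = kθ, variance = kθ², so CV = 1/√k.
CV = SD/mean = 450/779 = 0.5777, hence k = 1/CV² = 3.
Then θ = mean/k = 779/3 = 260.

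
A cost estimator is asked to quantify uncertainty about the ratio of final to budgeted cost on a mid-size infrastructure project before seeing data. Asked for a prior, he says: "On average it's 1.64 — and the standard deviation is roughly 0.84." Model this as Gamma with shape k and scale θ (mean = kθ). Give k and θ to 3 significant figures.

For Gamma(k, scale θ): mean = kθ, variance = kθ², so CV = 1/√k.
CV = SD/mean = 0.84/1.64 = 0.5122, hence k = 1/CV² = 3.81.
Then θ = mean/k = 1.64/3.81 = 0.43.

k ≈ 3.81, θ ≈ 0.43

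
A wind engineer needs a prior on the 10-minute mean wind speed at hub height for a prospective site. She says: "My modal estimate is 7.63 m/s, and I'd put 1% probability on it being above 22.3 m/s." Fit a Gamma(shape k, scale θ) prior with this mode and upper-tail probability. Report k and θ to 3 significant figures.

Gamma(k,θ) with k>1 has mode (k−1)θ, so θ = 7.63/(k−1).
Need P(X < 22.3) = 0.99 with θ tied to k this way. Start at k = 2, θ = 7.63: P(X<22.3) ≈ 0.789.
Too low — raise k to concentrate. Iterating converges to k ≈ 4.94.
Then θ = 7.63/(4.94−1) ≈ 1.94.

k ≈ 4.94, θ ≈ 1.94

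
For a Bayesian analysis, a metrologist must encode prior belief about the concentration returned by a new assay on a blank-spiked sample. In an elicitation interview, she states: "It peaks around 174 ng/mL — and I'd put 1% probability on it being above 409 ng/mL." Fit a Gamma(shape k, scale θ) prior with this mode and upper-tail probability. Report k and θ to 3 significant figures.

k ≈ 7.51, θ ≈ 26.7

Gamma(k,θ) with k>1 has mode (k−1)θ, so θ = 174/(k−1).
Need P(X < 409) = 0.99 with θ tied to k this way. Start at k = 2, θ = 174: P(X<409) ≈ 0.681.
Too low — raise k to concentrate. Iterating converges to k ≈ 7.51.
Then θ = 174/(7.51−1) ≈ 26.7.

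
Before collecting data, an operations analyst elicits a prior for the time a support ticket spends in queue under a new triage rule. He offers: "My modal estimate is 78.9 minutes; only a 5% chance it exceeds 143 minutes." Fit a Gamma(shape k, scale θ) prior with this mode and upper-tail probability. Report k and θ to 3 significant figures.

Gamma(k,θ) with k>1 has mode (k−1)θ, so θ = 78.9/(k−1).
Need P(X < 143) = 0.95 with θ tied to k this way. Start at k = 2, θ = 78.9: P(X<143) ≈ 0.541.
Too low — raise k to concentrate. Iterating converges to k ≈ 8.88.
Then θ = 78.9/(8.88−1) ≈ 10.

k ≈ 8.88, θ ≈ 10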